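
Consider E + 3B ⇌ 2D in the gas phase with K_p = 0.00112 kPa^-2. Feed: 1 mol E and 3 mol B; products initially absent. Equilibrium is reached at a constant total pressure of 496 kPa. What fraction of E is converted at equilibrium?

X = 0.789

Let X = conversion of E (basis 1 mol E); extent of reaction ξ = X.
Mole table: n_E = 1 − X; n_B = 3 − 3X; n_D = 2X.
Summing: n_T = 4 − 2X.
Mole fractions y_i = n_i/n_T; K_p = p_D^2 / (p_E p_B^3) with p_i = y_i·P.
Setting this equal to 0.00112 kPa^-2 and taking the physical root (0 < X < 1) gives X = 0.789.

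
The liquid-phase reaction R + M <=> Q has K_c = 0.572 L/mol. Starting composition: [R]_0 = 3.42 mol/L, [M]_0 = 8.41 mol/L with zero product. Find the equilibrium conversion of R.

X = 0.768

Let X = conversion of R; extent ξ = 3.42·X mol/L.
Concentrations: [R] = 3.42 − 3.42X; [M] = 8.41 − 3.42X; [Q] = 3.42X.
K_c = [Q] / ([R] [M]).
Solving K_c = 0.572 for X ∈ (0,1): X = 0.768.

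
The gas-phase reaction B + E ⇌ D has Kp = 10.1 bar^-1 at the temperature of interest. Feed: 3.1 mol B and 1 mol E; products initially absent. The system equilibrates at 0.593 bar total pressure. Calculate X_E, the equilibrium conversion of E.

Let X = conversion of E (basis 1 mol E); extent of reaction ξ = X.
At extent ξ: n_B = 3.1 − X; n_E = 1 − X; n_D = X.
Summing: n_T = 4.1 − X.
With p_i = (n_i/n_T)P, Kp = p_D / (p_B p_E).
Equating to 10.1 bar^-1 and solving on 0 < X < 1: X = 0.807.

X = 0.807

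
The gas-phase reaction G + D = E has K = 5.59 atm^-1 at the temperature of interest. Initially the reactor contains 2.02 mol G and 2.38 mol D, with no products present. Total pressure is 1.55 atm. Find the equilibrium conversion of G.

X = 0.729

Take 2.02 mol G as basis and let X be its fractional conversion, so ξ = 2.02X.
At extent ξ: n_G = 2.02 − 2.02X; n_D = 2.38 − 2.02X; n_E = 2.02X.
n_T = Σnᵢ = 4.4 − 2.02X.
y_i = n_i/n_T, p_i = y_i·P. K = p_E / (p_G p_D).
Substituting and setting equal to 5.59 atm^-1 gives a polynomial in X; the root in (0,1) is X = 0.729.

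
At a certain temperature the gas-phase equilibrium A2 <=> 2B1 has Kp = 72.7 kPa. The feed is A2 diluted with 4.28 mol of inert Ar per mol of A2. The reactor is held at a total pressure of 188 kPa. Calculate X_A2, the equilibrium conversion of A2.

X = 0.519

Take 1 mol A2 as basis and let X be its fractional conversion, so ξ = X.
Mole table: n_A2 = 1 − X; n_B1 = 2X; n_I = 4.28 (inert).
Total moles n_T = 5.28 + X.
With p_i = (n_i/n_T)P, Kp = p_B1^2 / (p_A2).
Substituting and setting equal to 72.7 kPa gives a polynomial in X; the root in (0,1) is X = 0.519.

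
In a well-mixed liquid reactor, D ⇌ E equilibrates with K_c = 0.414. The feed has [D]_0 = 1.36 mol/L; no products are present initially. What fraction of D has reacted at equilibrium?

Let X = conversion of D; extent ξ = 1.36·X mol/L.
Concentrations: [D] = 1.36 − 1.36X; [E] = 1.36X.
K_c = [E] / ([D]).
This equals 0.414 at X = 0.293 (the root in 0 < X < 1).

X = 0.293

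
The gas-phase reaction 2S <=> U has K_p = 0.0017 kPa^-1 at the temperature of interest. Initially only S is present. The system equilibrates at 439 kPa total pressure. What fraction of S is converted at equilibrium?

Basis: 1 mol S initially; let X = conversion of S. Extent ξ = 0.5X.
Mole table: n_S = 1 − X; n_U = 0.5X.
n_T = Σnᵢ = 1 − 0.5X.
y_i = n_i/n_T, p_i = y_i·P. K_p = p_U / (p_S^2).
Substituting and setting equal to 0.0017 kPa^-1 gives a polynomial in X; the root in (0,1) is X = 0.499.

X = 0.499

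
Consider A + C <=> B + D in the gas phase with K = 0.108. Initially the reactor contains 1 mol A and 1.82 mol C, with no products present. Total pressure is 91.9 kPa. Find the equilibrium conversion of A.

Basis: 1 mol A initially; let X = conversion of A. Extent ξ = X.
Moles: n_A = 1 − X; n_C = 1.82 − X; n_B = X; n_D = X.
Since Δν = 0, n_T = 2.82 throughout.
Mole fractions y_i = n_i/n_T; K = p_B p_D / (p_A p_C) with p_i = y_i·P.
Setting this equal to 0.108 and taking the physical root (0 < X < 1) gives X = 0.329.

X = 0.329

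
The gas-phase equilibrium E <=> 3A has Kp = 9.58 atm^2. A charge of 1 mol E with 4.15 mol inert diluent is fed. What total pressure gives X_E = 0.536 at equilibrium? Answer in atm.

P = 6.43 atm

Take 1 mol E as basis and let X be its fractional conversion, so ξ = X.
Moles: n_E = 1 − X; n_A = 3X; n_I = 4.15 (inert).
Summing: n_T = 5.15 + 2X.
Kp = p_A^3 / (p_E) with p_i = (n_i/n_T)·P.
At X = 0.536: the mole-fraction product g(X) = Π y_i^ν_i = 0.2315. Since Kp = g(X)·P^{2}, P = (Kp/g)^(1/2) = (9.58/0.2315)^(1/2) = 6.43 atm.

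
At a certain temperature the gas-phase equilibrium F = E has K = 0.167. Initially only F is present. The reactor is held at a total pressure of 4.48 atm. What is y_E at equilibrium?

Let X = conversion of F (basis 1 mol F); extent of reaction ξ = X.
Moles: n_F = 1 − X; n_E = X.
Total moles n_T = 1 (Δν = 0, constant).
Mole fractions y_i = n_i/n_T; K = p_E / (p_F) with p_i = y_i·P.
Equating to 0.167 and solving on 0 < X < 1: X = 0.143.
Then n_E = 0.143, n_T = 1, so y_E = 0.143.

y_E = 0.143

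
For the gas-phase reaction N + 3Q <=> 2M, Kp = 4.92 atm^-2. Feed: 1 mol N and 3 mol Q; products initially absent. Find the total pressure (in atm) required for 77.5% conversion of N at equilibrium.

Take 1 mol N as basis and let X be its fractional conversion, so ξ = X.
Mole table: n_N = 1 − X; n_Q = 3 − 3X; n_M = 2X.
Summing: n_T = 4 − 2X.
Kp = p_M^2 / (p_N p_Q^3) with p_i = (n_i/n_T)·P.
At X = 0.775: the mole-fraction product g(X) = Π y_i^ν_i = 208.4. Since Kp = g(X)·P^{-2}, P = (g/Kp)^(1/2) = (208.4/4.92)^(1/2) = 6.51 atm.

P = 6.51 atm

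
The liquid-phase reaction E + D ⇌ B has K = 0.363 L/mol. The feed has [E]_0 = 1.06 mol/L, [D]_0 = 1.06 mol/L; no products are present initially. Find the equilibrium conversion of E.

Let X = conversion of E; extent ξ = 1.06·X mol/L.
Concentrations: [E] = 1.06 − 1.06X; [D] = 1.06 − 1.06X; [B] = 1.06X.
K = [B] / ([E] [D]).
This equals 0.363 at X = 0.229 (the root in 0 < X < 1).

X = 0.229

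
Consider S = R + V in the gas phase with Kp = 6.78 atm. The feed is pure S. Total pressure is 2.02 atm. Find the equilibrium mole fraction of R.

Basis: 1 mol S initially; let X = conversion of S. Extent ξ = X.
Mole table: n_S = 1 − X; n_R = X; n_V = X.
n_T = Σnᵢ = 1 + X.
y_i = n_i/n_T, p_i = y_i·P. Kp = p_R p_V / (p_S).
Setting this equal to 6.78 atm and taking the physical root (0 < X < 1) gives X = 0.878.
Then n_R = 0.878, n_T = 1.88, so y_R = 0.467.

y_R = 0.467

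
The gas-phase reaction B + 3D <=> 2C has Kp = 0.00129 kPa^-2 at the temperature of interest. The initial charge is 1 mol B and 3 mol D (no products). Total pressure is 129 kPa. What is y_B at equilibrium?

Let X = conversion of B (basis 1 mol B); extent of reaction ξ = X.
At extent ξ: n_B = 1 − X; n_D = 3 − 3X; n_C = 2X.
Summing: n_T = 4 − 2X.
y_i = n_i/n_T, p_i = y_i·P. Kp = p_C^2 / (p_B p_D^3).
This yields a degree-4 equation in X; solving on (0,1), X = 0.623.
Then n_B = 0.377, n_T = 2.75, so y_B = 0.137.

y_B = 0.137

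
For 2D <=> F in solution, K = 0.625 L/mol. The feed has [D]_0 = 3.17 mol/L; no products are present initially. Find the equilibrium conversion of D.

Let X = conversion of D; extent ξ = 3.17X/2 mol/L.
Concentrations: [D] = 3.17 − 3.17X; [F] = 1.58X.
K = [F] / ([D]^2).
Equating to 0.625 L/mol: the physical root is X = 0.608.

X = 0.608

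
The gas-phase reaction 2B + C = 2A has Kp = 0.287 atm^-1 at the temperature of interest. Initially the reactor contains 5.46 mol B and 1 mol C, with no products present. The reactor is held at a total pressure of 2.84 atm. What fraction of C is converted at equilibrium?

Let X = conversion of C (basis 1 mol C); extent of reaction ξ = X.
Mole table: n_B = 5.46 − 2X; n_C = 1 − X; n_A = 2X.
Total moles n_T = 6.46 − X.
Mole fractions y_i = n_i/n_T; Kp = p_A^2 / (p_B^2 p_C) with p_i = y_i·P.
This yields a degree-3 equation in X; solving on (0,1), X = 0.546.

X = 0.546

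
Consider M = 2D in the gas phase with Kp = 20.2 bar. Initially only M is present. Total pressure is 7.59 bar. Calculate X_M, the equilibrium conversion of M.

X = 0.632

Let X = conversion of M (basis 1 mol M); extent of reaction ξ = X.
Mole table: n_M = 1 − X; n_D = 2X.
n_T = Σnᵢ = 1 + X.
y_i = n_i/n_T, p_i = y_i·P. Kp = p_D^2 / (p_M).
Setting this equal to 20.2 bar and taking the physical root (0 < X < 1) gives X = 0.632.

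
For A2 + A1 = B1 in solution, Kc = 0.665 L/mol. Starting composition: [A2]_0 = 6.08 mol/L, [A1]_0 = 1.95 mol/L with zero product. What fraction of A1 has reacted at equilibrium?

Let X = conversion of A1; extent ξ = 1.95·X mol/L.
Concentrations: [A2] = 6.08 − 1.95X; [A1] = 1.95 − 1.95X; [B1] = 1.95X.
Kc = [B1] / ([A2] [A1]).
Equating to 0.665 L/mol: the physical root is X = 0.754.

X = 0.754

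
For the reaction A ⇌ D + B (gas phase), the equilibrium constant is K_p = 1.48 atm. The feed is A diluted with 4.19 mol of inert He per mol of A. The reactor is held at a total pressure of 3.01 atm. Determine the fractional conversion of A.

X = 0.788

Basis: 1 mol A initially; let X = conversion of A. Extent ξ = X.
Species balance: n_A = 1 − X; n_D = X; n_B = X; n_I = 4.19 (inert).
Summing: n_T = 5.19 + X.
y_i = n_i/n_T, p_i = y_i·P. K_p = p_D p_B / (p_A).
This yields a degree-2 equation in X; solving on (0,1), X = 0.788.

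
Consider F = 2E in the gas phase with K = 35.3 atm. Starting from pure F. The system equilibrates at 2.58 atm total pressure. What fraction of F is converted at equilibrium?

Let X = conversion of F (basis 1 mol F); extent of reaction ξ = X.
Mole table: n_F = 1 − X; n_E = 2X.
Summing: n_T = 1 + X.
With p_i = (n_i/n_T)P, K = p_E^2 / (p_F).
Substituting and setting equal to 35.3 atm gives a polynomial in X; the root in (0,1) is X = 0.880.

X = 0.880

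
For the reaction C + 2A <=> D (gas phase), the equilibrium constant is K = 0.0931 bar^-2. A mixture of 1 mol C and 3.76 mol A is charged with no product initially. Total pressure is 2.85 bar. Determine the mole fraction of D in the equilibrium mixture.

Let X = conversion of C (basis 1 mol C); extent of reaction ξ = X.
Species balance: n_C = 1 − X; n_A = 3.76 − 2X; n_D = X.
Summing: n_T = 4.76 − 2X.
y_i = n_i/n_T, p_i = y_i·P. K = p_D / (p_C p_A^2).
Setting this equal to 0.0931 bar^-2 and taking the physical root (0 < X < 1) gives X = 0.304.
Then n_D = 0.304, n_T = 4.15, so y_D = 0.073.

y_D = 0.073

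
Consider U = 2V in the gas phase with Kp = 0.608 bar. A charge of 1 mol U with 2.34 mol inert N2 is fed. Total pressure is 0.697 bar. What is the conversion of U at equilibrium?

X = 0.592

Let X = conversion of U (basis 1 mol U); extent of reaction ξ = X.
At extent ξ: n_U = 1 − X; n_V = 2X; n_I = 2.34 (inert).
Summing: n_T = 3.34 + X.
Mole fractions y_i = n_i/n_T; Kp = p_V^2 / (p_U) with p_i = y_i·P.
Substituting and setting equal to 0.608 bar gives a polynomial in X; the root in (0,1) is X = 0.592.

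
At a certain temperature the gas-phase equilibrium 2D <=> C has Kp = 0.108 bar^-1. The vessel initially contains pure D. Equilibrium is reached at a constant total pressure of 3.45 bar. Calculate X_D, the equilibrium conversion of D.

X = 0.366

Let X = conversion of D (basis 1 mol D); extent of reaction ξ = 0.5X.
Species balance: n_D = 1 − X; n_C = 0.5X.
Total moles n_T = 1 − 0.5X.
y_i = n_i/n_T, p_i = y_i·P. Kp = p_C / (p_D^2).
Setting this equal to 0.108 bar^-1 and taking the physical root (0 < X < 1) gives X = 0.366.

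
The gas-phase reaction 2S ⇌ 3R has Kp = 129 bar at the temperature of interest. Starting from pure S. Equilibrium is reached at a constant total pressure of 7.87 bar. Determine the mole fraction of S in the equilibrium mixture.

y_S = 0.183

Take 1 mol S as basis and let X be its fractional conversion, so ξ = 0.5X.
Moles: n_S = 1 − X; n_R = 1.5X.
Total moles n_T = 1 + 0.5X.
y_i = n_i/n_T, p_i = y_i·P. Kp = p_R^3 / (p_S^2).
This yields a degree-3 equation in X; solving on (0,1), X = 0.749.
Then n_S = 0.251, n_T = 1.37, so y_S = 0.183.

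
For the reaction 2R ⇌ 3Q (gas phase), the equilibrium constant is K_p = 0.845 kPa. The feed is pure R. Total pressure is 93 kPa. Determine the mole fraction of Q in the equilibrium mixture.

Basis: 1 mol R initially; let X = conversion of R. Extent ξ = 0.5X.
Moles: n_R = 1 − X; n_Q = 1.5X.
Summing: n_T = 1 + 0.5X.
With p_i = (n_i/n_T)P, K_p = p_Q^3 / (p_R^2).
This yields a degree-3 equation in X; solving on (0,1), X = 0.130.
Then n_Q = 0.194, n_T = 1.06, so y_Q = 0.182.

y_Q = 0.182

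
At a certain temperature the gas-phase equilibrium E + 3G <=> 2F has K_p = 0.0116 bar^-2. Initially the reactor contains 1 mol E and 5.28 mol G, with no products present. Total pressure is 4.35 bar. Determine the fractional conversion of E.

X = 0.311

Let X = conversion of E (basis 1 mol E); extent of reaction ξ = X.
At extent ξ: n_E = 1 − X; n_G = 5.28 − 3X; n_F = 2X.
n_T = Σnᵢ = 6.28 − 2X.
With p_i = (n_i/n_T)P, K_p = p_F^2 / (p_E p_G^3).
Setting this equal to 0.0116 bar^-2 and taking the physical root (0 < X < 1) gives X = 0.311.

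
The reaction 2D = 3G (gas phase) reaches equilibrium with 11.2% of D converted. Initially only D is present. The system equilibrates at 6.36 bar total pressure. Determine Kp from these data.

Basis: 1 mol D initially; let X = conversion of D. Extent ξ = 0.5X.
Moles: n_D = 1 − X; n_G = 1.5X.
Summing: n_T = 1 + 0.5X.
At X = 0.112: n_D = 0.888, n_G = 0.168, n_T = 1.06.
p_i = (n_i/n_T)·P. Kp = p_G^3 / (p_D^2) = 0.0362 bar.

Kp = 0.0362 bar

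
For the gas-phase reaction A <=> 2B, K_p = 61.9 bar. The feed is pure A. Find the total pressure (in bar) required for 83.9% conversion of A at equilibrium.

Basis: 1 mol A initially; let X = conversion of A. Extent ξ = X.
Moles: n_A = 1 − X; n_B = 2X.
Summing: n_T = 1 + X.
K_p = p_B^2 / (p_A) with p_i = (n_i/n_T)·P.
At X = 0.839: the mole-fraction product g(X) = Π y_i^ν_i = 9.51. Since K_p = g(X)·P^{1}, P = (K_p/g)^(1/1) = (61.9/9.51)^(1/1) = 6.51 bar.

P = 6.51 bar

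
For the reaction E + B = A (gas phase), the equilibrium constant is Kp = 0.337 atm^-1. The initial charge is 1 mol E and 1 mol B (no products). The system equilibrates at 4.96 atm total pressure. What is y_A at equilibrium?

Basis: 1 mol E initially; let X = conversion of E. Extent ξ = X.
Species balance: n_E = 1 − X; n_B = 1 − X; n_A = X.
Summing: n_T = 2 − X.
y_i = n_i/n_T, p_i = y_i·P. Kp = p_A / (p_E p_B).
Substituting and setting equal to 0.337 atm^-1 gives a polynomial in X; the root in (0,1) is X = 0.388.
Then n_A = 0.388, n_T = 1.61, so y_A = 0.241.

y_A = 0.241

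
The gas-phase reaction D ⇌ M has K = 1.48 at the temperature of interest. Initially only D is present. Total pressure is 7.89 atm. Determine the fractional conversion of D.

X = 0.597

Take 1 mol D as basis and let X be its fractional conversion, so ξ = X.
Mole table: n_D = 1 − X; n_M = X.
Since Δν = 0, n_T = 1 throughout.
Mole fractions y_i = n_i/n_T; K = p_M / (p_D) with p_i = y_i·P.
Setting this equal to 1.48 and taking the physical root (0 < X < 1) gives X = 0.597.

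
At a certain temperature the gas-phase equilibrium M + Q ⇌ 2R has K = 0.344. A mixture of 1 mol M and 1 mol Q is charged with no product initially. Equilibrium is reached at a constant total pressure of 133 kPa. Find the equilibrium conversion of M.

Let X = conversion of M (basis 1 mol M); extent of reaction ξ = X.
Species balance: n_M = 1 − X; n_Q = 1 − X; n_R = 2X.
n_T stays at 2 (no change in mole number).
y_i = n_i/n_T, p_i = y_i·P. K = p_R^2 / (p_M p_Q).
Substituting and setting equal to 0.344 gives a polynomial in X; the root in (0,1) is X = 0.227.

X = 0.227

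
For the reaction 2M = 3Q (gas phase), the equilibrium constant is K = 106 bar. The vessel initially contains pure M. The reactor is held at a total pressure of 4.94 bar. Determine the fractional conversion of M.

X = 0.772

Take 1 mol M as basis and let X be its fractional conversion, so ξ = 0.5X.
Species balance: n_M = 1 − X; n_Q = 1.5X.
Total moles n_T = 1 + 0.5X.
With p_i = (n_i/n_T)P, K = p_Q^3 / (p_M^2).
Setting this equal to 106 bar and taking the physical root (0 < X < 1) gives X = 0.772.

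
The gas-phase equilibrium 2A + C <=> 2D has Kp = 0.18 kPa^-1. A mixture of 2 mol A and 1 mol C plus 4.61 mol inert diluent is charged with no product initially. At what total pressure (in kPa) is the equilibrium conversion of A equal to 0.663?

P = 443 kPa

Basis: 2 mol A initially; let X = conversion of A. Extent ξ = X.
Species balance: n_A = 2 − 2X; n_C = 1 − X; n_D = 2X; n_I = 4.61 (inert).
n_T = Σnᵢ = 7.61 − X.
Kp = p_D^2 / (p_A^2 p_C) with p_i = (n_i/n_T)·P.
At X = 0.663: the mole-fraction product g(X) = Π y_i^ν_i = 79.79. Since Kp = g(X)·P^{-1}, P = (g/Kp)^(1/1) = (79.79/0.18)^(1/1) = 443 kPa.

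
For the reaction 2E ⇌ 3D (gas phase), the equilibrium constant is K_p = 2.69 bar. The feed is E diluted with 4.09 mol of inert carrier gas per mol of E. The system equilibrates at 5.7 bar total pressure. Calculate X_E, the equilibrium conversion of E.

X = 0.541

Take 1 mol E as basis and let X be its fractional conversion, so ξ = 0.5X.
Moles: n_E = 1 − X; n_D = 1.5X; n_I = 4.09 (inert).
n_T = Σnᵢ = 5.09 + 0.5X.
With p_i = (n_i/n_T)P, K_p = p_D^3 / (p_E^2).
Setting this equal to 2.69 bar and taking the physical root (0 < X < 1) gives X = 0.541.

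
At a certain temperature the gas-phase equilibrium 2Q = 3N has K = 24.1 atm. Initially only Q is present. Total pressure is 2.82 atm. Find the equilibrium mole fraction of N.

Let X = conversion of Q (basis 1 mol Q); extent of reaction ξ = 0.5X.
At extent ξ: n_Q = 1 − X; n_N = 1.5X.
n_T = Σnᵢ = 1 + 0.5X.
Mole fractions y_i = n_i/n_T; K = p_N^3 / (p_Q^2) with p_i = y_i·P.
This yields a degree-3 equation in X; solving on (0,1), X = 0.690.
Then n_N = 1.03, n_T = 1.34, so y_N = 0.769.

y_N = 0.769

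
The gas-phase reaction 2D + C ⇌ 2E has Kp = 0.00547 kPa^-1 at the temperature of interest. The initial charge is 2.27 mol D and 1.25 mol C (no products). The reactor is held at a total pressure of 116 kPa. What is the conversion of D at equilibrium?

X = 0.299

Basis: 2.27 mol D initially; let X = conversion of D. Extent ξ = 1.14X.
At extent ξ: n_D = 2.27 − 2.27X; n_C = 1.25 − 1.14X; n_E = 2.27X.
n_T = Σnᵢ = 3.52 − 1.14X.
With p_i = (n_i/n_T)P, Kp = p_E^2 / (p_D^2 p_C).
This yields a degree-3 equation in X; solving on (0,1), X = 0.299.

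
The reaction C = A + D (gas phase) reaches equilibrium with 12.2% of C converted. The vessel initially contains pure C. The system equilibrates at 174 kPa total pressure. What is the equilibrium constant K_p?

K_p = 2.63 kPa

Basis: 1 mol C initially; let X = conversion of C. Extent ξ = X.
Moles: n_C = 1 − X; n_A = X; n_D = X.
Total moles n_T = 1 + X.
At X = 0.122: n_C = 0.878, n_A = 0.122, n_D = 0.122, n_T = 1.12.
p_i = (n_i/n_T)·P. K_p = p_A p_D / (p_C) = 2.63 kPa.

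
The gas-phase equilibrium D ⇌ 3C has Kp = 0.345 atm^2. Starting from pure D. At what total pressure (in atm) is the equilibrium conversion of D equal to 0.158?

Basis: 1 mol D initially; let X = conversion of D. Extent ξ = X.
Species balance: n_D = 1 − X; n_C = 3X.
Total moles n_T = 1 + 2X.
Kp = p_C^3 / (p_D) with p_i = (n_i/n_T)·P.
At X = 0.158: the mole-fraction product g(X) = Π y_i^ν_i = 0.07303. Since Kp = g(X)·P^{2}, P = (Kp/g)^(1/2) = (0.345/0.07303)^(1/2) = 2.17 atm.

P = 2.17 atm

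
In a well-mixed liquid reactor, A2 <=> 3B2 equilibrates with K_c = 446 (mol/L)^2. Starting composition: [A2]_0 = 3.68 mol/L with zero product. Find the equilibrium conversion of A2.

X = 0.708

Let X = conversion of A2; extent ξ = 3.68·X mol/L.
Concentrations: [A2] = 3.68 − 3.68X; [B2] = 11X.
K_c = [B2]^3 / ([A2]).
Solving K_c = 446 for X ∈ (0,1): X = 0.708.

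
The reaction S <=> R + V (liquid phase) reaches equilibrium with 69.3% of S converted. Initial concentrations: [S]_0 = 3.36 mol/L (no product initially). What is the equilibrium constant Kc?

Kc = 5.26 mol/L

Let X = conversion of S.
Concentrations: [S] = 3.36 − 3.36X; [R] = 3.36X; [V] = 3.36X.
At X = 0.693: [S] = 1.03, [R] = 2.33, [V] = 2.33.
Kc = [R] [V] / ([S]) = 5.26 mol/L.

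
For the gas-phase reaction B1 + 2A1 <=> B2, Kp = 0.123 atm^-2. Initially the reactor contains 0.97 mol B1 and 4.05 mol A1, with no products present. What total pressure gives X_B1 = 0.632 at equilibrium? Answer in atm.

P = 5.02 atm

Basis: 0.97 mol B1 initially; let X = conversion of B1. Extent ξ = 0.97X.
Moles: n_B1 = 0.97 − 0.97X; n_A1 = 4.05 − 1.94X; n_B2 = 0.97X.
Summing: n_T = 5.02 − 1.94X.
Kp = p_B2 / (p_B1 p_A1^2) with p_i = (n_i/n_T)·P.
At X = 0.632: the mole-fraction product g(X) = Π y_i^ν_i = 3.1. Since Kp = g(X)·P^{-2}, P = (g/Kp)^(1/2) = (3.1/0.123)^(1/2) = 5.02 atm.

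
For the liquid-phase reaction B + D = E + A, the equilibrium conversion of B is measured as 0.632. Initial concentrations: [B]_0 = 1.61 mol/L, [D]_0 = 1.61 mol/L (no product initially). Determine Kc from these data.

Let X = conversion of B.
Concentrations: [B] = 1.61 − 1.61X; [D] = 1.61 − 1.61X; [E] = 1.61X; [A] = 1.61X.
At X = 0.632: [B] = 0.592, [D] = 0.592, [E] = 1.02, [A] = 1.02.
Kc = [E] [A] / ([B] [D]) = 2.95.

Kc = 2.95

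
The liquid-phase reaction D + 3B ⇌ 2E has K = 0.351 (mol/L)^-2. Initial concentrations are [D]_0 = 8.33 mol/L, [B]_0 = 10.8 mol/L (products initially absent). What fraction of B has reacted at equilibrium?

Let X = conversion of B; extent ξ = 10.8X/3 mol/L.
Concentrations: [D] = 8.33 − 3.6X; [B] = 10.8 − 10.8X; [E] = 7.2X.
K = [E]^2 / ([D] [B]^3).
Setting equal to 0.351 and solving for X on (0,1) gives X = 0.768.

X = 0.768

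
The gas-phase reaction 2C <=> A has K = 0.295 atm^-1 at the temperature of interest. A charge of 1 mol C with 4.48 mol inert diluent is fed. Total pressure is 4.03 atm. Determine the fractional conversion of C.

Take 1 mol C as basis and let X be its fractional conversion, so ξ = 0.5X.
At extent ξ: n_C = 1 − X; n_A = 0.5X; n_I = 4.48 (inert).
Summing: n_T = 5.48 − 0.5X.
y_i = n_i/n_T, p_i = y_i·P. K = p_A / (p_C^2).
Setting this equal to 0.295 atm^-1 and taking the physical root (0 < X < 1) gives X = 0.250.

X = 0.250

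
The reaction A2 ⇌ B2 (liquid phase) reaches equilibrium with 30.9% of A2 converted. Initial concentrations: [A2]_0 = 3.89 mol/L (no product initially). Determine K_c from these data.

K_c = 0.447

Let X = conversion of A2.
Concentrations: [A2] = 3.89 − 3.89X; [B2] = 3.89X.
At X = 0.309: [A2] = 2.69, [B2] = 1.2.
K_c = [B2] / ([A2]) = 0.447.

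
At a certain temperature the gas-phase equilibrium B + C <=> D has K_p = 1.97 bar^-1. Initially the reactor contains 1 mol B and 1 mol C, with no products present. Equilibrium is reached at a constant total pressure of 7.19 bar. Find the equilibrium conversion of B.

Take 1 mol B as basis and let X be its fractional conversion, so ξ = X.
Moles: n_B = 1 − X; n_C = 1 − X; n_D = X.
Summing: n_T = 2 − X.
Mole fractions y_i = n_i/n_T; K_p = p_D / (p_B p_C) with p_i = y_i·P.
This yields a degree-2 equation in X; solving on (0,1), X = 0.743.

X = 0.743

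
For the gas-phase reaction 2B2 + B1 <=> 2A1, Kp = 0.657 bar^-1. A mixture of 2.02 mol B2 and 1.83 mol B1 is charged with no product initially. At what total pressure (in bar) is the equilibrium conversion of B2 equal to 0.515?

Let X = conversion of B2 (basis 2.02 mol B2); extent of reaction ξ = 1.01X.
At extent ξ: n_B2 = 2.02 − 2.02X; n_B1 = 1.83 − 1.01X; n_A1 = 2.02X.
n_T = Σnᵢ = 3.85 − 1.01X.
Kp = p_A1^2 / (p_B2^2 p_B1) with p_i = (n_i/n_T)·P.
At X = 0.515: the mole-fraction product g(X) = Π y_i^ν_i = 2.866. Since Kp = g(X)·P^{-1}, P = (g/Kp)^(1/1) = (2.866/0.657)^(1/1) = 4.36 bar.

P = 4.36 bar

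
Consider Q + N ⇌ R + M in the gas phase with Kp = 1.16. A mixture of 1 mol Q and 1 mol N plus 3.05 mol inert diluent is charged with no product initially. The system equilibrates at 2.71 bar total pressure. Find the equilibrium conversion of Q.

X = 0.519

Take 1 mol Q as basis and let X be its fractional conversion, so ξ = X.
Moles: n_Q = 1 − X; n_N = 1 − X; n_R = X; n_M = X; n_I = 3.05 (inert).
Since Δν = 0, n_T = 5.05 throughout.
With p_i = (n_i/n_T)P, Kp = p_R p_M / (p_Q p_N).
Equating to 1.16 and solving on 0 < X < 1: X = 0.519.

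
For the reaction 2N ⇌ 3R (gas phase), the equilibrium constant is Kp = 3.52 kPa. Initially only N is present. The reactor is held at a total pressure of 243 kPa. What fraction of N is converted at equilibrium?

Let X = conversion of N (basis 1 mol N); extent of reaction ξ = 0.5X.
At extent ξ: n_N = 1 − X; n_R = 1.5X.
Summing: n_T = 1 + 0.5X.
y_i = n_i/n_T, p_i = y_i·P. Kp = p_R^3 / (p_N^2).
Equating to 3.52 kPa and solving on 0 < X < 1: X = 0.149.

X = 0.149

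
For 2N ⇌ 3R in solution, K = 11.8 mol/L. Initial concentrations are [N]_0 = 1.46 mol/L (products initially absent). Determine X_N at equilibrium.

X = 0.656

Let X = conversion of N; extent ξ = 1.46X/2 mol/L.
Concentrations: [N] = 1.46 − 1.46X; [R] = 2.19X.
K = [R]^3 / ([N]^2).
Setting equal to 11.8 and solving for X on (0,1) gives X = 0.656.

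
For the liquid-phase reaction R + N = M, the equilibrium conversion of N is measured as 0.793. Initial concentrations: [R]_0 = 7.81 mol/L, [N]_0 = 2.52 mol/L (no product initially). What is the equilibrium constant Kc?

Let X = conversion of N.
Concentrations: [R] = 7.81 − 2.52X; [N] = 2.52 − 2.52X; [M] = 2.52X.
At X = 0.793: [R] = 5.81, [N] = 0.522, [M] = 2.
Kc = [M] / ([R] [N]) = 0.659 L/mol.

Kc = 0.659 L/mol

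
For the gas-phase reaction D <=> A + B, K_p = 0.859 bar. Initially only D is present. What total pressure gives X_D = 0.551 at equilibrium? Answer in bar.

Let X = conversion of D (basis 1 mol D); extent of reaction ξ = X.
Species balance: n_D = 1 − X; n_A = X; n_B = X.
Total moles n_T = 1 + X.
K_p = p_A p_B / (p_D) with p_i = (n_i/n_T)·P.
At X = 0.551: the mole-fraction product g(X) = Π y_i^ν_i = 0.436. Since K_p = g(X)·P^{1}, P = (K_p/g)^(1/1) = (0.859/0.436)^(1/1) = 1.97 bar.

P = 1.97 bar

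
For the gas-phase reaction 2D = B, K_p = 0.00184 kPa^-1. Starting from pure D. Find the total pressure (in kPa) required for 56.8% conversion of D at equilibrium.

Basis: 1 mol D initially; let X = conversion of D. Extent ξ = 0.5X.
Moles: n_D = 1 − X; n_B = 0.5X.
Summing: n_T = 1 − 0.5X.
K_p = p_B / (p_D^2) with p_i = (n_i/n_T)·P.
At X = 0.568: the mole-fraction product g(X) = Π y_i^ν_i = 1.09. Since K_p = g(X)·P^{-1}, P = (g/K_p)^(1/1) = (1.09/0.00184)^(1/1) = 592 kPa.

P = 592 kPa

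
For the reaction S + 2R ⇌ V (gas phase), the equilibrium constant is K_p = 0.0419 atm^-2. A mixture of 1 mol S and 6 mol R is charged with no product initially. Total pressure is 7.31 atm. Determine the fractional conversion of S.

Basis: 1 mol S initially; let X = conversion of S. Extent ξ = X.
Species balance: n_S = 1 − X; n_R = 6 − 2X; n_V = X.
n_T = Σnᵢ = 7 − 2X.
Mole fractions y_i = n_i/n_T; K_p = p_V / (p_S p_R^2) with p_i = y_i·P.
Substituting and setting equal to 0.0419 atm^-2 gives a polynomial in X; the root in (0,1) is X = 0.605.

X = 0.605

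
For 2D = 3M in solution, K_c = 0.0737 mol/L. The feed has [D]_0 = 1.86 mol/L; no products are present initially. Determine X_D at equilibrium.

Let X = conversion of D; extent ξ = 1.86X/2 mol/L.
Concentrations: [D] = 1.86 − 1.86X; [M] = 2.79X.
K_c = [M]^3 / ([D]^2).
Solving K_c = 0.0737 for X ∈ (0,1): X = 0.196.

X = 0.196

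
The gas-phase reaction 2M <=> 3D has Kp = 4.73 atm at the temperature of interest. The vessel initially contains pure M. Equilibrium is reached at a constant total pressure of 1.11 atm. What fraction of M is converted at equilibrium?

X = 0.620

Basis: 1 mol M initially; let X = conversion of M. Extent ξ = 0.5X.
Moles: n_M = 1 − X; n_D = 1.5X.
n_T = Σnᵢ = 1 + 0.5X.
Mole fractions y_i = n_i/n_T; Kp = p_D^3 / (p_M^2) with p_i = y_i·P.
This yields a degree-3 equation in X; solving on (0,1), X = 0.620.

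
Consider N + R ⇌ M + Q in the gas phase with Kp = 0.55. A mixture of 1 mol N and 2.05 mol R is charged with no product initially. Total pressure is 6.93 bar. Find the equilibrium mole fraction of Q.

y_Q = 0.191

Basis: 1 mol N initially; let X = conversion of N. Extent ξ = X.
Mole table: n_N = 1 − X; n_R = 2.05 − X; n_M = X; n_Q = X.
Since Δν = 0, n_T = 3.05 throughout.
With p_i = (n_i/n_T)P, Kp = p_M p_Q / (p_N p_R).
Substituting and setting equal to 0.55 gives a polynomial in X; the root in (0,1) is X = 0.581.
Then n_Q = 0.581, n_T = 3.05, so y_Q = 0.191.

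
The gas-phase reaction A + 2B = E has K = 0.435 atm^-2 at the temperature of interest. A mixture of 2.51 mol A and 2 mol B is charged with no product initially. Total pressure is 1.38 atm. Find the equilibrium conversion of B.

X = 0.258

Basis: 2 mol B initially; let X = conversion of B. Extent ξ = X.
Mole table: n_A = 2.51 − X; n_B = 2 − 2X; n_E = X.
n_T = Σnᵢ = 4.51 − 2X.
y_i = n_i/n_T, p_i = y_i·P. K = p_E / (p_A p_B^2).
Setting this equal to 0.435 atm^-2 and taking the physical root (0 < X < 1) gives X = 0.258.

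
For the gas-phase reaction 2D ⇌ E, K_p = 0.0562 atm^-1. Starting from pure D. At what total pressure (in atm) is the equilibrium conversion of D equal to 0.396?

P = 7.75 atm

Take 1 mol D as basis and let X be its fractional conversion, so ξ = 0.5X.
Moles: n_D = 1 − X; n_E = 0.5X.
Total moles n_T = 1 − 0.5X.
K_p = p_E / (p_D^2) with p_i = (n_i/n_T)·P.
At X = 0.396: the mole-fraction product g(X) = Π y_i^ν_i = 0.4353. Since K_p = g(X)·P^{-1}, P = (g/K_p)^(1/1) = (0.4353/0.0562)^(1/1) = 7.75 atm.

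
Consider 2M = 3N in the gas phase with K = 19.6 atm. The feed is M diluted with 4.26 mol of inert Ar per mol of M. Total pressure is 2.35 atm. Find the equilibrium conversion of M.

X = 0.806

Let X = conversion of M (basis 1 mol M); extent of reaction ξ = 0.5X.
At extent ξ: n_M = 1 − X; n_N = 1.5X; n_I = 4.26 (inert).
n_T = Σnᵢ = 5.26 + 0.5X.
With p_i = (n_i/n_T)P, K = p_N^3 / (p_M^2).
Equating to 19.6 atm and solving on 0 < X < 1: X = 0.806.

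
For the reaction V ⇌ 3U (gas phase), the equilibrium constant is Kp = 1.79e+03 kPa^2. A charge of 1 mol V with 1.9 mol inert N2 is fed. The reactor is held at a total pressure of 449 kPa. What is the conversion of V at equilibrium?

X = 0.142

Take 1 mol V as basis and let X be its fractional conversion, so ξ = X.
Species balance: n_V = 1 − X; n_U = 3X; n_I = 1.9 (inert).
Summing: n_T = 2.9 + 2X.
y_i = n_i/n_T, p_i = y_i·P. Kp = p_U^3 / (p_V).
Equating to 1.79e+03 kPa^2 and solving on 0 < X < 1: X = 0.142.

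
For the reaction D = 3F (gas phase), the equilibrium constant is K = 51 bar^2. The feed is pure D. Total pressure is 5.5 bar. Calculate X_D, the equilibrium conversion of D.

X = 0.500

Let X = conversion of D (basis 1 mol D); extent of reaction ξ = X.
Moles: n_D = 1 − X; n_F = 3X.
Summing: n_T = 1 + 2X.
Mole fractions y_i = n_i/n_T; K = p_F^3 / (p_D) with p_i = y_i·P.
This yields a degree-3 equation in X; solving on (0,1), X = 0.500.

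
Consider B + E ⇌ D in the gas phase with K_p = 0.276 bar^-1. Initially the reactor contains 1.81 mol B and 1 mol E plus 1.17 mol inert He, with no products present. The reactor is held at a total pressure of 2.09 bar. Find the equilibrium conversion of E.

Take 1 mol E as basis and let X be its fractional conversion, so ξ = X.
Mole table: n_B = 1.81 − X; n_E = 1 − X; n_D = X; n_I = 1.17 (inert).
Total moles n_T = 3.98 − X.
y_i = n_i/n_T, p_i = y_i·P. K_p = p_D / (p_B p_E).
This yields a degree-2 equation in X; solving on (0,1), X = 0.197.

X = 0.197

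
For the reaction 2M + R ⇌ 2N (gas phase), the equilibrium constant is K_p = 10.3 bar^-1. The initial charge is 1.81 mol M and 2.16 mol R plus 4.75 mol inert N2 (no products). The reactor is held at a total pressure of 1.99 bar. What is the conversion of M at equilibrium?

X = 0.665

Take 1.81 mol M as basis and let X be its fractional conversion, so ξ = 0.905X.
Moles: n_M = 1.81 − 1.81X; n_R = 2.16 − 0.905X; n_N = 1.81X; n_I = 4.75 (inert).
n_T = Σnᵢ = 8.72 − 0.905X.
Mole fractions y_i = n_i/n_T; K_p = p_N^2 / (p_M^2 p_R) with p_i = y_i·P.
Setting this equal to 10.3 bar^-1 and taking the physical root (0 < X < 1) gives X = 0.665.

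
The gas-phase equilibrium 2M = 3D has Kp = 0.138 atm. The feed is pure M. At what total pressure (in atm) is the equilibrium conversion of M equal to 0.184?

Take 1 mol M as basis and let X be its fractional conversion, so ξ = 0.5X.
Moles: n_M = 1 − X; n_D = 1.5X.
Summing: n_T = 1 + 0.5X.
Kp = p_D^3 / (p_M^2) with p_i = (n_i/n_T)·P.
At X = 0.184: the mole-fraction product g(X) = Π y_i^ν_i = 0.02892. Since Kp = g(X)·P^{1}, P = (Kp/g)^(1/1) = (0.138/0.02892)^(1/1) = 4.77 atm.

P = 4.77 atm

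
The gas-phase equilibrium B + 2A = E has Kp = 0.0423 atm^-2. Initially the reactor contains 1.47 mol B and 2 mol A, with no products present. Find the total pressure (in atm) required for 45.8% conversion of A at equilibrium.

Let X = conversion of A (basis 2 mol A); extent of reaction ξ = X.
At extent ξ: n_B = 1.47 − X; n_A = 2 − 2X; n_E = X.
n_T = Σnᵢ = 3.47 − 2X.
Kp = p_E / (p_B p_A^2) with p_i = (n_i/n_T)·P.
At X = 0.458: the mole-fraction product g(X) = Π y_i^ν_i = 2.512. Since Kp = g(X)·P^{-2}, P = (g/Kp)^(1/2) = (2.512/0.0423)^(1/2) = 7.71 atm.

P = 7.71 atm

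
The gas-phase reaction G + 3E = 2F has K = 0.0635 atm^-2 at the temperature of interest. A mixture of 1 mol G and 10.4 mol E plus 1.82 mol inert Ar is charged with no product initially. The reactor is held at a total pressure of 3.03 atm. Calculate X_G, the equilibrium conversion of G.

Let X = conversion of G (basis 1 mol G); extent of reaction ξ = X.
Mole table: n_G = 1 − X; n_E = 10.4 − 3X; n_F = 2X; n_I = 1.82 (inert).
n_T = Σnᵢ = 13.2 − 2X.
With p_i = (n_i/n_T)P, K = p_F^2 / (p_G p_E^3).
Substituting and setting equal to 0.0635 atm^-2 gives a polynomial in X; the root in (0,1) is X = 0.548.

X = 0.548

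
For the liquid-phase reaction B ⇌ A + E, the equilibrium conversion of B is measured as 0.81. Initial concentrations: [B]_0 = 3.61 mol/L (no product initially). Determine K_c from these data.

K_c = 12.5 mol/L

Let X = conversion of B.
Concentrations: [B] = 3.61 − 3.61X; [A] = 3.61X; [E] = 3.61X.
At X = 0.81: [B] = 0.686, [A] = 2.92, [E] = 2.92.
K_c = [A] [E] / ([B]) = 12.5 mol/L.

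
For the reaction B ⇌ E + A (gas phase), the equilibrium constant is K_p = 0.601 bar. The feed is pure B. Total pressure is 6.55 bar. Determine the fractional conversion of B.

X = 0.290

Let X = conversion of B (basis 1 mol B); extent of reaction ξ = X.
Species balance: n_B = 1 − X; n_E = X; n_A = X.
Total moles n_T = 1 + X.
Mole fractions y_i = n_i/n_T; K_p = p_E p_A / (p_B) with p_i = y_i·P.
Substituting and setting equal to 0.601 bar gives a polynomial in X; the root in (0,1) is X = 0.290.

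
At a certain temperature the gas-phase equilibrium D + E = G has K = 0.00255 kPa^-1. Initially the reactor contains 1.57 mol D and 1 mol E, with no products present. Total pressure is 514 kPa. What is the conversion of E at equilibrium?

Basis: 1 mol E initially; let X = conversion of E. Extent ξ = X.
Species balance: n_D = 1.57 − X; n_E = 1 − X; n_G = X.
Total moles n_T = 2.57 − X.
y_i = n_i/n_T, p_i = y_i·P. K = p_G / (p_D p_E).
Setting this equal to 0.00255 kPa^-1 and taking the physical root (0 < X < 1) gives X = 0.413.

X = 0.413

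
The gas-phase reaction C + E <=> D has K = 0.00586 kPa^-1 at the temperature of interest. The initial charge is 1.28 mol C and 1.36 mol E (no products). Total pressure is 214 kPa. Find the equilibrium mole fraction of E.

Take 1.28 mol C as basis and let X be its fractional conversion, so ξ = 1.28X.
Species balance: n_C = 1.28 − 1.28X; n_E = 1.36 − 1.28X; n_D = 1.28X.
Total moles n_T = 2.64 − 1.28X.
y_i = n_i/n_T, p_i = y_i·P. K = p_D / (p_C p_E).
This yields a degree-2 equation in X; solving on (0,1), X = 0.344.
Then n_E = 0.92, n_T = 2.2, so y_E = 0.418.

y_E = 0.418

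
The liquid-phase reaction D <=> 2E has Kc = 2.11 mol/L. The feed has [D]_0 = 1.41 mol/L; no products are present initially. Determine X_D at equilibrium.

Let X = conversion of D; extent ξ = 1.41·X mol/L.
Concentrations: [D] = 1.41 − 1.41X; [E] = 2.82X.
Kc = [E]^2 / ([D]).
Setting equal to 2.11 and solving for X on (0,1) gives X = 0.453.

X = 0.453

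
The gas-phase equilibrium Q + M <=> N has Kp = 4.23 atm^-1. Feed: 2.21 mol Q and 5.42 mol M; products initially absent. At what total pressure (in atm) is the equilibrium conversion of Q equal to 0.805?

P = 1.57 atm

Let X = conversion of Q (basis 2.21 mol Q); extent of reaction ξ = 2.21X.
Species balance: n_Q = 2.21 − 2.21X; n_M = 5.42 − 2.21X; n_N = 2.21X.
Total moles n_T = 7.63 − 2.21X.
Kp = p_N / (p_Q p_M) with p_i = (n_i/n_T)·P.
At X = 0.805: the mole-fraction product g(X) = Π y_i^ν_i = 6.634. Since Kp = g(X)·P^{-1}, P = (g/Kp)^(1/1) = (6.634/4.23)^(1/1) = 1.57 atm.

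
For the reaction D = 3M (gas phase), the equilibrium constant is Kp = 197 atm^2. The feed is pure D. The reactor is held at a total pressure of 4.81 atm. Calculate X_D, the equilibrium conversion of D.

Let X = conversion of D (basis 1 mol D); extent of reaction ξ = X.
Moles: n_D = 1 − X; n_M = 3X.
Summing: n_T = 1 + 2X.
y_i = n_i/n_T, p_i = y_i·P. Kp = p_M^3 / (p_D).
Equating to 197 atm^2 and solving on 0 < X < 1: X = 0.774.

X = 0.774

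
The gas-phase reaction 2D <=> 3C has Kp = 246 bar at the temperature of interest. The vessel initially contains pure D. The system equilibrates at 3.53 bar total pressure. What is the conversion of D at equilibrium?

Take 1 mol D as basis and let X be its fractional conversion, so ξ = 0.5X.
At extent ξ: n_D = 1 − X; n_C = 1.5X.
Total moles n_T = 1 + 0.5X.
With p_i = (n_i/n_T)P, Kp = p_C^3 / (p_D^2).
This yields a degree-3 equation in X; solving on (0,1), X = 0.854.

X = 0.854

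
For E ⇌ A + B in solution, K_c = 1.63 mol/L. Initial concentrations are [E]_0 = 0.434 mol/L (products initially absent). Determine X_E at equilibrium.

Let X = conversion of E; extent ξ = 0.434·X mol/L.
Concentrations: [E] = 0.434 − 0.434X; [A] = 0.434X; [B] = 0.434X.
K_c = [A] [B] / ([E]).
This equals 1.63 at X = 0.821 (the root in 0 < X < 1).

X = 0.821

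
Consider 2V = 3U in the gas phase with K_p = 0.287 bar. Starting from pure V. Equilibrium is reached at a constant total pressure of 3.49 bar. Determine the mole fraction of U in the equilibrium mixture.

Basis: 1 mol V initially; let X = conversion of V. Extent ξ = 0.5X.
Moles: n_V = 1 − X; n_U = 1.5X.
Summing: n_T = 1 + 0.5X.
With p_i = (n_i/n_T)P, K_p = p_U^3 / (p_V^2).
Setting this equal to 0.287 bar and taking the physical root (0 < X < 1) gives X = 0.249.
Then n_U = 0.374, n_T = 1.12, so y_U = 0.332.

y_U = 0.332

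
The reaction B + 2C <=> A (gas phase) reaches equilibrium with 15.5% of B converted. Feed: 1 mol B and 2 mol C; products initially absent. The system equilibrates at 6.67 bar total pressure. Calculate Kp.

Kp = 0.0104 bar^-2

Let X = conversion of B (basis 1 mol B); extent of reaction ξ = X.
Mole table: n_B = 1 − X; n_C = 2 − 2X; n_A = X.
n_T = Σnᵢ = 3 − 2X.
At X = 0.155: n_B = 0.845, n_C = 1.69, n_A = 0.155, n_T = 2.69.
p_i = (n_i/n_T)·P. Kp = p_A / (p_B p_C^2) = 0.0104 bar^-2.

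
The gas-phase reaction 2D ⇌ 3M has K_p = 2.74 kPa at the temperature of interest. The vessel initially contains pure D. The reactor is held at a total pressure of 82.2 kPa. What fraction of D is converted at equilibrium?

X = 0.192

Take 1 mol D as basis and let X be its fractional conversion, so ξ = 0.5X.
Moles: n_D = 1 − X; n_M = 1.5X.
Summing: n_T = 1 + 0.5X.
Mole fractions y_i = n_i/n_T; K_p = p_M^3 / (p_D^2) with p_i = y_i·P.
Setting this equal to 2.74 kPa and taking the physical root (0 < X < 1) gives X = 0.192.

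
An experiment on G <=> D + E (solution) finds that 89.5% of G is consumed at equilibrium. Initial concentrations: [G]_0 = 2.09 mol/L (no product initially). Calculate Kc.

Kc = 15.9 mol/L

Let X = conversion of G.
Concentrations: [G] = 2.09 − 2.09X; [D] = 2.09X; [E] = 2.09X.
At X = 0.895: [G] = 0.219, [D] = 1.87, [E] = 1.87.
Kc = [D] [E] / ([G]) = 15.9 mol/L.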